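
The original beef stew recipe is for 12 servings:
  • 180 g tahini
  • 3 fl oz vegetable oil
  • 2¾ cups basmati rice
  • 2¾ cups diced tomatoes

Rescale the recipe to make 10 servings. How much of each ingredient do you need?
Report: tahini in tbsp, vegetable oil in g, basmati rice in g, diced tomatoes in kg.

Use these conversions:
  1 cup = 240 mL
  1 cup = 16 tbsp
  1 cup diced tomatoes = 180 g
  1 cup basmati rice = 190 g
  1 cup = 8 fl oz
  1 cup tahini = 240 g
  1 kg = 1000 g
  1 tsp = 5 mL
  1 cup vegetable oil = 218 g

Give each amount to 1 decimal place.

Scaling factor: 10/12 = 5/6.
tahini: 180 g × 5/6 ÷ 240 g/cup × 16 tbsp/cup = 10.0 tbsp
vegetable oil: 3 fl oz × 5/6 ÷ 8 fl oz/cup × 218 g/cup ≈ 68.1 g
basmati rice: 2.75 cup × 5/6 × 190 g/cup ≈ 435.4 g
diced tomatoes: 2.75 cup × 5/6 × 180 g/cup ÷ 1000 g/kg ≈ 0.4 kg

tahini: 10.0 tbsp; vegetable oil: 68.1 g; basmati rice: 435.4 g; diced tomatoes: 0.4 kg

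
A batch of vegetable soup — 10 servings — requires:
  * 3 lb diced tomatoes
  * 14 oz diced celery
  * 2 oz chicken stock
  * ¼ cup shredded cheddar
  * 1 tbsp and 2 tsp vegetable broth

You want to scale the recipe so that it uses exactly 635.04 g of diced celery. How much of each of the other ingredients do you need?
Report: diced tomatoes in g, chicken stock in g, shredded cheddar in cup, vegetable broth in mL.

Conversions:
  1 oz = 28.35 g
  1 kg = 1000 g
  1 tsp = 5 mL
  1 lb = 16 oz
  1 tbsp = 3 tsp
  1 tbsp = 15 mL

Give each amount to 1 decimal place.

The original recipe has 396.9 g of diced celery, so the scaling factor is 635.04 ÷ 396.9 = 8/5 = 1.6.
diced tomatoes: 3 lb × 8/5 × 16 oz/lb × 28.35 g/oz ≈ 2177.3 g
chicken stock: 2 oz × 8/5 × 28.35 g/oz ≈ 90.7 g
shredded cheddar: 0.25 cup × 8/5 = 0.4 cup
vegetable broth: (1 tbsp + 2 tsp = 5/3 tbsp) × 8/5 × 15 mL/tbsp = 40.0 mL

diced tomatoes: 2177.3 g; chicken stock: 90.7 g; shredded cheddar: 0.4 cup; vegetable broth: 40.0 mL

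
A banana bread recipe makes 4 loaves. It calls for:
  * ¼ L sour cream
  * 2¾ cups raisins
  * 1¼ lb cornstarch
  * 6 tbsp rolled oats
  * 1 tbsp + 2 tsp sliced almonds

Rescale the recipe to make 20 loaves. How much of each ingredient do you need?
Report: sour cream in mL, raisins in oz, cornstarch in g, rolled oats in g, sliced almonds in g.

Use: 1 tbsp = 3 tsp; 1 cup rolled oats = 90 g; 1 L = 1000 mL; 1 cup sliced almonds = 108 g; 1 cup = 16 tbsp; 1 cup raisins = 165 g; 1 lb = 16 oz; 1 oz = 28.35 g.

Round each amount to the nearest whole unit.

sour cream: 1250 mL; raisins: 80 oz; cornstarch: 2835 g; rolled oats: 169 g; sliced almonds: 56 g

Scaling factor: 20/4 = 5.
sour cream: 0.25 L × 5 × 1000 mL/L = 1250 mL
raisins: 2.75 cup × 5 × 165 g/cup ÷ 28.35 g/oz ≈ 80 oz
cornstarch: 1.25 lb × 5 × 16 oz/lb × 28.35 g/oz = 2835 g
rolled oats: 6 tbsp × 5 ÷ 16 tbsp/cup × 90 g/cup ≈ 169 g
sliced almonds: (1 tbsp + 2 tsp = 5/3 tbsp) × 5 ÷ 16 tbsp/cup × 108 g/cup ≈ 56 g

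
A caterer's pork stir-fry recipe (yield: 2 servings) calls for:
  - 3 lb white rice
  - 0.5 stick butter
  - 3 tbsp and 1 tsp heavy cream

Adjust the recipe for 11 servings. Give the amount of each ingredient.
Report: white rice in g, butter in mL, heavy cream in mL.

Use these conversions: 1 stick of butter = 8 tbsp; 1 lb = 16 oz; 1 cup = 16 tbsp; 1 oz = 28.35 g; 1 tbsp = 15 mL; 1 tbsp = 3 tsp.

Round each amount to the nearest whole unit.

Scaling factor: 11/2 = 5.5.
white rice: 3 lb × 11/2 × 16 oz/lb × 28.35 g/oz ≈ 7484 g
butter: 0.5 stick × 11/2 × 8 tbsp/stick × 15 mL/tbsp = 330 mL
heavy cream: (3 tbsp + 1 tsp = 10/3 tbsp) × 11/2 × 15 mL/tbsp = 275 mL

white rice: 7484 g; butter: 330 mL; heavy cream: 275 mL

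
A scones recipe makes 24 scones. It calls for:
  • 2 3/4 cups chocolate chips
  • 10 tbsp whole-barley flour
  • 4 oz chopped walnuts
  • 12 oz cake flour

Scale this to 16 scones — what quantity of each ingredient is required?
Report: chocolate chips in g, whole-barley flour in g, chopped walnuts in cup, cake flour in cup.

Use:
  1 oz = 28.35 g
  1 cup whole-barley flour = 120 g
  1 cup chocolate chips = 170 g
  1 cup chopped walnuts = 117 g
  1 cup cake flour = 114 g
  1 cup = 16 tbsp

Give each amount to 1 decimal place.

Scaling factor: 16/24 = 2/3.
chocolate chips: 2.75 cup × 2/3 × 170 g/cup ≈ 311.7 g
whole-barley flour: 10 tbsp × 2/3 ÷ 16 tbsp/cup × 120 g/cup = 50.0 g
chopped walnuts: 4 oz × 2/3 × 28.35 g/oz ÷ 117 g/cup ≈ 0.6 cup
cake flour: 12 oz × 2/3 × 28.35 g/oz ÷ 114 g/cup ≈ 2.0 cup

chocolate chips: 311.7 g; whole-barley flour: 50.0 g; chopped walnuts: 0.6 cup; cake flour: 2.0 cup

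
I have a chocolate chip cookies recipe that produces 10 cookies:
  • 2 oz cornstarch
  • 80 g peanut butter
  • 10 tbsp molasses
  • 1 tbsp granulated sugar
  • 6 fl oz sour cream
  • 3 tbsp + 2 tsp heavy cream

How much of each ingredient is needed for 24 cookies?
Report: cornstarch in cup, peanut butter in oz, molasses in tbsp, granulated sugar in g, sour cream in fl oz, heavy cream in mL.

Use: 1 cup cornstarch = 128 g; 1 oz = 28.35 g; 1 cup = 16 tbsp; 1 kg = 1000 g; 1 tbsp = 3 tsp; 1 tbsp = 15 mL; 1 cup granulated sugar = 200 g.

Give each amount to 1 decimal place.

Scaling factor: 24/10 = 12/5 = 2.4.
cornstarch: 2 oz × 12/5 × 28.35 g/oz ÷ 128 g/cup ≈ 1.1 cup
peanut butter: 80 g × 12/5 ÷ 28.35 g/oz ≈ 6.8 oz
molasses: 10 tbsp × 12/5 = 24.0 tbsp
granulated sugar: 1 tbsp × 12/5 ÷ 16 tbsp/cup × 200 g/cup = 30.0 g
sour cream: 6 fl oz × 12/5 = 14.4 fl oz
heavy cream: (3 tbsp + 2 tsp = 11/3 tbsp) × 12/5 × 15 mL/tbsp = 132.0 mL

cornstarch: 1.1 cup; peanut butter: 6.8 oz; molasses: 24.0 tbsp; granulated sugar: 30.0 g; sour cream: 14.4 fl oz; heavy cream: 132.0 mL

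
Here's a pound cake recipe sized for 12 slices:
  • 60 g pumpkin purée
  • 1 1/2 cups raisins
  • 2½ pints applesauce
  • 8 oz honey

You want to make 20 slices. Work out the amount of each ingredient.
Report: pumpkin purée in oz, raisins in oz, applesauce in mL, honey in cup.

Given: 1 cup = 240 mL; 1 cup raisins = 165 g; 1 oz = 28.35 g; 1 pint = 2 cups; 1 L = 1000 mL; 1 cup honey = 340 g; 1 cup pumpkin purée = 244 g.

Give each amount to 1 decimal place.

pumpkin purée: 3.5 oz; raisins: 14.6 oz; applesauce: 2000.0 mL; honey: 1.1 cup

Scaling factor: 20/12 = 5/3.
pumpkin purée: 60 g × 5/3 ÷ 28.35 g/oz ≈ 3.5 oz
raisins: 1.5 cup × 5/3 × 165 g/cup ÷ 28.35 g/oz ≈ 14.6 oz
applesauce: 2.5 pint × 5/3 × 2 cup/pint × 240 mL/cup = 2000.0 mL
honey: 8 oz × 5/3 × 28.35 g/oz ÷ 340 g/cup ≈ 1.1 cup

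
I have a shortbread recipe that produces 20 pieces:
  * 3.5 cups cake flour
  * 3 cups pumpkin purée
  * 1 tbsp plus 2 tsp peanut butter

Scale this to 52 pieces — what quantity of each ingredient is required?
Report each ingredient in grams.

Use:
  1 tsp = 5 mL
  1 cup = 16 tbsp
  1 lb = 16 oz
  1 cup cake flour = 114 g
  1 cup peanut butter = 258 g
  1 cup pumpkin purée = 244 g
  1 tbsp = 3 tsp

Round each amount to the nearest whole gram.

Scaling factor: 52/20 = 13/5 = 2.6.
cake flour: 3.5 cup × 13/5 × 114 g/cup ≈ 1037 g
pumpkin purée: 3 cup × 13/5 × 244 g/cup ≈ 1903 g
peanut butter: (1 tbsp + 2 tsp = 5/3 tbsp) × 13/5 ÷ 16 tbsp/cup × 258 g/cup ≈ 70 g

cake flour: 1037 g; pumpkin purée: 1903 g; peanut butter: 70 g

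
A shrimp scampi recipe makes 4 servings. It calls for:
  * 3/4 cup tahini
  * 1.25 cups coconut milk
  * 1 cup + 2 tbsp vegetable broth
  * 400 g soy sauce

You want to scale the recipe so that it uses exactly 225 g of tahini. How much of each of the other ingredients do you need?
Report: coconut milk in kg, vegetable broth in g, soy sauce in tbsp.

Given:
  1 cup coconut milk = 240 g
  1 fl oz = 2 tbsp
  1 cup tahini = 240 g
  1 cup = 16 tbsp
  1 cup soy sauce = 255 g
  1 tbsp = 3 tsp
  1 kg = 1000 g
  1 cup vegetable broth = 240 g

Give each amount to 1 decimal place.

coconut milk: 0.4 kg; vegetable broth: 337.5 g; soy sauce: 31.4 tbsp

The original recipe has 180 g of tahini, so the scaling factor is 225 ÷ 180 = 5/4 = 1.25.
coconut milk: 1.25 cup × 5/4 × 240 g/cup ÷ 1000 g/kg ≈ 0.4 kg
vegetable broth: (1 cup + 2 tbsp = 1.125 cup) × 5/4 × 240 g/cup = 337.5 g
soy sauce: 400 g × 5/4 ÷ 255 g/cup × 16 tbsp/cup ≈ 31.4 tbsp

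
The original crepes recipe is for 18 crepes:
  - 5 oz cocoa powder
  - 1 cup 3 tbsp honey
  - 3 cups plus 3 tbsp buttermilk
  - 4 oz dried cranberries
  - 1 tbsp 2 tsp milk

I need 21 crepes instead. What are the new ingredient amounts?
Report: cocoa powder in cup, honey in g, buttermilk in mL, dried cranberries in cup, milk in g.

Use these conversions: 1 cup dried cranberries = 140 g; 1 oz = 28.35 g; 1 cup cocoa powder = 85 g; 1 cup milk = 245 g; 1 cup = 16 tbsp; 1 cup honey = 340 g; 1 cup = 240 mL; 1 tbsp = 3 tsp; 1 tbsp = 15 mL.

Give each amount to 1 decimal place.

Scaling factor: 21/18 = 7/6.
cocoa powder: 5 oz × 7/6 × 28.35 g/oz ÷ 85 g/cup ≈ 1.9 cup
honey: (1 cup + 3 tbsp = 1.1875 cup) × 7/6 × 340 g/cup ≈ 471.0 g
buttermilk: (3 cup + 3 tbsp = 3.1875 cup) × 7/6 × 240 mL/cup = 892.5 mL
dried cranberries: 4 oz × 7/6 × 28.35 g/oz ÷ 140 g/cup ≈ 0.9 cup
milk: (1 tbsp + 2 tsp = 5/3 tbsp) × 7/6 ÷ 16 tbsp/cup × 245 g/cup ≈ 29.8 g

cocoa powder: 1.9 cup; honey: 471.0 g; buttermilk: 892.5 mL; dried cranberries: 0.9 cup; milk: 29.8 g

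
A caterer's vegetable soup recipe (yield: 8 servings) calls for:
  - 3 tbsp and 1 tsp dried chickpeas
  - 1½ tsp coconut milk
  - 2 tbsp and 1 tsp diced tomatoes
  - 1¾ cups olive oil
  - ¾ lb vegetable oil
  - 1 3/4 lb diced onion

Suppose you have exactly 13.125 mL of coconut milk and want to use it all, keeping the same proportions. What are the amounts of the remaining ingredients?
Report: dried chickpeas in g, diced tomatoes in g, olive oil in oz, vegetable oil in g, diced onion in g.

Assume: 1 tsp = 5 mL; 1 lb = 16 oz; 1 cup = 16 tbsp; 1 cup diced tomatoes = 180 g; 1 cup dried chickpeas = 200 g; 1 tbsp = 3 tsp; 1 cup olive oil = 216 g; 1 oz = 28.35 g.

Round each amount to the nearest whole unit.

dried chickpeas: 73 g; diced tomatoes: 46 g; olive oil: 23 oz; vegetable oil: 595 g; diced onion: 1389 g

The original recipe has 7.5 mL of coconut milk, so the scaling factor is 13.125 ÷ 7.5 = 7/4 = 1.75.
dried chickpeas: (3 tbsp + 1 tsp = 10/3 tbsp) × 7/4 ÷ 16 tbsp/cup × 200 g/cup ≈ 73 g
diced tomatoes: (2 tbsp + 1 tsp = 7/3 tbsp) × 7/4 ÷ 16 tbsp/cup × 180 g/cup ≈ 46 g
olive oil: 1.75 cup × 7/4 × 216 g/cup ÷ 28.35 g/oz ≈ 23 oz
vegetable oil: 0.75 lb × 7/4 × 16 oz/lb × 28.35 g/oz ≈ 595 g
diced onion: 1.75 lb × 7/4 × 16 oz/lb × 28.35 g/oz ≈ 1389 g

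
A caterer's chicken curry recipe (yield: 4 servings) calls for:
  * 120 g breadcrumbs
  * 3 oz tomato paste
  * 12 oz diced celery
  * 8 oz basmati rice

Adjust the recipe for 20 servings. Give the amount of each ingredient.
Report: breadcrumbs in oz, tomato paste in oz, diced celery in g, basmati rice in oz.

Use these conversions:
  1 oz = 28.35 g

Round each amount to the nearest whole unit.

breadcrumbs: 21 oz; tomato paste: 15 oz; diced celery: 1701 g; basmati rice: 40 oz

Scaling factor: 20/4 = 5.
breadcrumbs: 120 g × 5 ÷ 28.35 g/oz ≈ 21 oz
tomato paste: 3 oz × 5 = 15 oz
diced celery: 12 oz × 5 × 28.35 g/oz = 1701 g
basmati rice: 8 oz × 5 = 40 oz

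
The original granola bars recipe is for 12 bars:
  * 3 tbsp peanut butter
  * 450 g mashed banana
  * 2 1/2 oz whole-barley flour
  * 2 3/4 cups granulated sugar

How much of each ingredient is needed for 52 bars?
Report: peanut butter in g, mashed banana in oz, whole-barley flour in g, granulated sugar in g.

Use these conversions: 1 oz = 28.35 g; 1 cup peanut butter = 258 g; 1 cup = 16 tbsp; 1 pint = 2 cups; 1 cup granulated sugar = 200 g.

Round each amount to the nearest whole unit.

peanut butter: 210 g; mashed banana: 69 oz; whole-barley flour: 307 g; granulated sugar: 2383 g

Scaling factor: 52/12 = 13/3.
peanut butter: 3 tbsp × 13/3 ÷ 16 tbsp/cup × 258 g/cup ≈ 210 g
mashed banana: 450 g × 13/3 ÷ 28.35 g/oz ≈ 69 oz
whole-barley flour: 2.5 oz × 13/3 × 28.35 g/oz ≈ 307 g
granulated sugar: 2.75 cup × 13/3 × 200 g/cup ≈ 2383 g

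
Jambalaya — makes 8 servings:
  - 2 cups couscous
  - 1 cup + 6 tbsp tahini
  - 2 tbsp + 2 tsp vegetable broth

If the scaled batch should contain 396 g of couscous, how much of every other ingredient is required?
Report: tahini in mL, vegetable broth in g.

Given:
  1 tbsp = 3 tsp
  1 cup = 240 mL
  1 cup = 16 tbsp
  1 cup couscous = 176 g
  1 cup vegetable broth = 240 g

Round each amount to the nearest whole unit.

tahini: 371 mL; vegetable broth: 45 g

The original recipe has 352 g of couscous, so the scaling factor is 396 ÷ 352 = 9/8 = 1.125.
tahini: (1 cup + 6 tbsp = 1.375 cup) × 9/8 × 240 mL/cup ≈ 371 mL
vegetable broth: (2 tbsp + 2 tsp = 8/3 tbsp) × 9/8 ÷ 16 tbsp/cup × 240 g/cup = 45 g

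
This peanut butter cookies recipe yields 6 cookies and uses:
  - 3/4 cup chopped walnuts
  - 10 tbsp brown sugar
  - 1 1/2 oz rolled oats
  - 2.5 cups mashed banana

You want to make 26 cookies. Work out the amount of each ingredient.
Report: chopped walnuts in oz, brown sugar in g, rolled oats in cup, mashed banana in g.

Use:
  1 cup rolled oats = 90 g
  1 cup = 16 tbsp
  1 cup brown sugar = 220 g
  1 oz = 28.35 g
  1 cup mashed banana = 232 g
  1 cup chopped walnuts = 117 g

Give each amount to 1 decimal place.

Scaling factor: 26/6 = 13/3.
chopped walnuts: 0.75 cup × 13/3 × 117 g/cup ÷ 28.35 g/oz ≈ 13.4 oz
brown sugar: 10 tbsp × 13/3 ÷ 16 tbsp/cup × 220 g/cup ≈ 595.8 g
rolled oats: 1.5 oz × 13/3 × 28.35 g/oz ÷ 90 g/cup ≈ 2.0 cup
mashed banana: 2.5 cup × 13/3 × 232 g/cup ≈ 2513.3 g

chopped walnuts: 13.4 oz; brown sugar: 595.8 g; rolled oats: 2.0 cup; mashed banana: 2513.3 g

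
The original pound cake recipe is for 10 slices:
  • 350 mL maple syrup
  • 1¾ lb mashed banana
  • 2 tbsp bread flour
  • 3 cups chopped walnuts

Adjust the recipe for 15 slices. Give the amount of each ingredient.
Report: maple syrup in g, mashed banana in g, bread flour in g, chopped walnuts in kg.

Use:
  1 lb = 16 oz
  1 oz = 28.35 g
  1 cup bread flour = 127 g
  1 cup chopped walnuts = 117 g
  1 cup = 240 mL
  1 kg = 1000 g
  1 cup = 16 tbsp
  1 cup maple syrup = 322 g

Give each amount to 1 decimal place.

maple syrup: 704.4 g; mashed banana: 1190.7 g; bread flour: 23.8 g; chopped walnuts: 0.5 kg

Scaling factor: 15/10 = 3/2 = 1.5.
maple syrup: 350 mL × 3/2 ÷ 240 mL/cup × 322 g/cup ≈ 704.4 g
mashed banana: 1.75 lb × 3/2 × 16 oz/lb × 28.35 g/oz = 1190.7 g
bread flour: 2 tbsp × 3/2 ÷ 16 tbsp/cup × 127 g/cup ≈ 23.8 g
chopped walnuts: 3 cup × 3/2 × 117 g/cup ÷ 1000 g/kg ≈ 0.5 kg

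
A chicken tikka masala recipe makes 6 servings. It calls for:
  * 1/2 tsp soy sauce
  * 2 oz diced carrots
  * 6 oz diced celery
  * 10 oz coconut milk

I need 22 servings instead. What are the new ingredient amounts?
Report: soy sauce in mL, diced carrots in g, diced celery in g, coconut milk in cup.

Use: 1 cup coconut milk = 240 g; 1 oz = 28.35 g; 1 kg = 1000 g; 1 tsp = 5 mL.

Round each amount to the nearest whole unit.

soy sauce: 9 mL; diced carrots: 208 g; diced celery: 624 g; coconut milk: 4 cup

Scaling factor: 22/6 = 11/3.
soy sauce: 0.5 tsp × 11/3 × 5 mL/tsp ≈ 9 mL
diced carrots: 2 oz × 11/3 × 28.35 g/oz ≈ 208 g
diced celery: 6 oz × 11/3 × 28.35 g/oz ≈ 624 g
coconut milk: 10 oz × 11/3 × 28.35 g/oz ÷ 240 g/cup ≈ 4 cup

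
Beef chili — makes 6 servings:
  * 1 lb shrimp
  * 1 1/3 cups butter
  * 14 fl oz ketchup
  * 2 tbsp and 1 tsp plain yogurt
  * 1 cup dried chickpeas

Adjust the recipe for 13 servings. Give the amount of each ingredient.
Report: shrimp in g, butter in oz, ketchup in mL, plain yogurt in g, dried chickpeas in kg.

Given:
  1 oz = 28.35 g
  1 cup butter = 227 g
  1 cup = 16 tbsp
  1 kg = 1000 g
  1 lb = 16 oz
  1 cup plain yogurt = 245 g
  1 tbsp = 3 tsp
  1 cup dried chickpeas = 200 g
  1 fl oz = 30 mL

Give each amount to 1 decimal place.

Scaling factor: 13/6.
shrimp: 1 lb × 13/6 × 16 oz/lb × 28.35 g/oz = 982.8 g
butter: 4/3 cup × 13/6 × 227 g/cup ÷ 28.35 g/oz ≈ 23.1 oz
ketchup: 14 fl oz × 13/6 × 30 mL/fl oz = 910.0 mL
plain yogurt: (2 tbsp + 1 tsp = 7/3 tbsp) × 13/6 ÷ 16 tbsp/cup × 245 g/cup ≈ 77.4 g
dried chickpeas: 1 cup × 13/6 × 200 g/cup ÷ 1000 g/kg ≈ 0.4 kg

shrimp: 982.8 g; butter: 23.1 oz; ketchup: 910.0 mL; plain yogurt: 77.4 g; dried chickpeas: 0.4 kg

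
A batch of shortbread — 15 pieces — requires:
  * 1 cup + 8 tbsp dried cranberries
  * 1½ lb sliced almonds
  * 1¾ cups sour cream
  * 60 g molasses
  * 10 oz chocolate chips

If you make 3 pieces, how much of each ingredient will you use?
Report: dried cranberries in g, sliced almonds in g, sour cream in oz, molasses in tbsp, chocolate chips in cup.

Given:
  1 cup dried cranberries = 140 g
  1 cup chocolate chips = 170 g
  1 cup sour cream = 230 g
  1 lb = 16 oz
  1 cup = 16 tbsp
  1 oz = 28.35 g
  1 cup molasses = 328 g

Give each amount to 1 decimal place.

dried cranberries: 42.0 g; sliced almonds: 136.1 g; sour cream: 2.8 oz; molasses: 0.6 tbsp; chocolate chips: 0.3 cup

Scaling factor: 3/15 = 1/5 = 0.2.
dried cranberries: (1 cup + 8 tbsp = 1.5 cup) × 1/5 × 140 g/cup = 42.0 g
sliced almonds: 1.5 lb × 1/5 × 16 oz/lb × 28.35 g/oz ≈ 136.1 g
sour cream: 1.75 cup × 1/5 × 230 g/cup ÷ 28.35 g/oz ≈ 2.8 oz
molasses: 60 g × 1/5 ÷ 328 g/cup × 16 tbsp/cup ≈ 0.6 tbsp
chocolate chips: 10 oz × 1/5 × 28.35 g/oz ÷ 170 g/cup ≈ 0.3 cup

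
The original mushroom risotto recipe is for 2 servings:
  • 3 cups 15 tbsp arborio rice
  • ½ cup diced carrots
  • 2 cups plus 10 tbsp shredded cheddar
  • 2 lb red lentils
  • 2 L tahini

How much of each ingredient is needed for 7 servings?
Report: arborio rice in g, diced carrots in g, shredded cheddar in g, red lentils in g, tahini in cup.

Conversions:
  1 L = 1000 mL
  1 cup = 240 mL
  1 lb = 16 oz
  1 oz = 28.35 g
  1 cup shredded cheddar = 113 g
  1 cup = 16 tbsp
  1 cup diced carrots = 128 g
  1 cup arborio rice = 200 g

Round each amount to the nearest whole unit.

arborio rice: 2756 g; diced carrots: 224 g; shredded cheddar: 1038 g; red lentils: 3175 g; tahini: 29 cup

Scaling factor: 7/2 = 3.5.
arborio rice: (3 cup + 15 tbsp = 3.9375 cup) × 7/2 × 200 g/cup ≈ 2756 g
diced carrots: 0.5 cup × 7/2 × 128 g/cup = 224 g
shredded cheddar: (2 cup + 10 tbsp = 2.625 cup) × 7/2 × 113 g/cup ≈ 1038 g
red lentils: 2 lb × 7/2 × 16 oz/lb × 28.35 g/oz ≈ 3175 g
tahini: 2 L × 7/2 × 1000 mL/L ÷ 240 mL/cup ≈ 29 cup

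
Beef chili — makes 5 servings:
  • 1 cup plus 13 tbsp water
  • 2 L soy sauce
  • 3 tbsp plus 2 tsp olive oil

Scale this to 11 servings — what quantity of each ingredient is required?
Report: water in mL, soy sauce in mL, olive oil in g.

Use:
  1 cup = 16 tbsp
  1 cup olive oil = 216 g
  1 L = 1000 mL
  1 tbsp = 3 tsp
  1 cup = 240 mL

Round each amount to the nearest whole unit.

water: 957 mL; soy sauce: 4400 mL; olive oil: 109 g

Scaling factor: 11/5 = 2.2.
water: (1 cup + 13 tbsp = 1.8125 cup) × 11/5 × 240 mL/cup = 957 mL
soy sauce: 2 L × 11/5 × 1000 mL/L = 4400 mL
olive oil: (3 tbsp + 2 tsp = 11/3 tbsp) × 11/5 ÷ 16 tbsp/cup × 216 g/cup ≈ 109 g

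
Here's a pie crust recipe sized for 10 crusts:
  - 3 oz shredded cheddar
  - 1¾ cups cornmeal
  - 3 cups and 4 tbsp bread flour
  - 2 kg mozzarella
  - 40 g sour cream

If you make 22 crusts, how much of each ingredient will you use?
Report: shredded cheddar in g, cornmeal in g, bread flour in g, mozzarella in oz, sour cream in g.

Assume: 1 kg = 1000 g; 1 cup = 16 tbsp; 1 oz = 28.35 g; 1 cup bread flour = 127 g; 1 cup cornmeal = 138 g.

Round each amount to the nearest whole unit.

Scaling factor: 22/10 = 11/5 = 2.2.
shredded cheddar: 3 oz × 11/5 × 28.35 g/oz ≈ 187 g
cornmeal: 1.75 cup × 11/5 × 138 g/cup ≈ 531 g
bread flour: (3 cup + 4 tbsp = 3.25 cup) × 11/5 × 127 g/cup ≈ 908 g
mozzarella: 2 kg × 11/5 × 1000 g/kg ÷ 28.35 g/oz ≈ 155 oz
sour cream: 40 g × 11/5 = 88 g

shredded cheddar: 187 g; cornmeal: 531 g; bread flour: 908 g; mozzarella: 155 oz; sour cream: 88 g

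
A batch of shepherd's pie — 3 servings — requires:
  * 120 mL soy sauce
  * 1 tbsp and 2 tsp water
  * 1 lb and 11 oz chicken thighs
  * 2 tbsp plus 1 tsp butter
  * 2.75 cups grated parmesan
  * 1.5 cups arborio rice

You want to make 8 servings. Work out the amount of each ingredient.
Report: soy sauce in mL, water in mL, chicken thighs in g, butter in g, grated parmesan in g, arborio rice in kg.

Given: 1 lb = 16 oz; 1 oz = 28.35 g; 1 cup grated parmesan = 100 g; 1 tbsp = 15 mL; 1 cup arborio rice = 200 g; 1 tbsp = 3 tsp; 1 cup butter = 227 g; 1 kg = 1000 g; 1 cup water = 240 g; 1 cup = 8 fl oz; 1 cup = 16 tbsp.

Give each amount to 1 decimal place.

soy sauce: 320.0 mL; water: 66.7 mL; chicken thighs: 2041.2 g; butter: 88.3 g; grated parmesan: 733.3 g; arborio rice: 0.8 kg

Scaling factor: 8/3.
soy sauce: 120 mL × 8/3 = 320.0 mL
water: (1 tbsp + 2 tsp = 5/3 tbsp) × 8/3 × 15 mL/tbsp ≈ 66.7 mL
chicken thighs: (1 lb + 11 oz = 1.6875 lb) × 8/3 × 16 oz/lb × 28.35 g/oz = 2041.2 g
butter: (2 tbsp + 1 tsp = 7/3 tbsp) × 8/3 ÷ 16 tbsp/cup × 227 g/cup ≈ 88.3 g
grated parmesan: 2.75 cup × 8/3 × 100 g/cup ≈ 733.3 g
arborio rice: 1.5 cup × 8/3 × 200 g/cup ÷ 1000 g/kg = 0.8 kg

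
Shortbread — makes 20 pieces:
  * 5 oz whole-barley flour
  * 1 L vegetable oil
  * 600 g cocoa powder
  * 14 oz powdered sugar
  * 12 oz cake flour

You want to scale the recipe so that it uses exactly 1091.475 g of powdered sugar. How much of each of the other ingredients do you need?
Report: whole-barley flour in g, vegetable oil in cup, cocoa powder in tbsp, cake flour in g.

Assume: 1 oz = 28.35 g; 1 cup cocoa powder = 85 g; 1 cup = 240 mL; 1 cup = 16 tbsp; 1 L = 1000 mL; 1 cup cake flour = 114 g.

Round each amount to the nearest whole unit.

whole-barley flour: 390 g; vegetable oil: 11 cup; cocoa powder: 311 tbsp; cake flour: 936 g

The original recipe has 396.9 g of powdered sugar, so the scaling factor is 1091.475 ÷ 396.9 = 11/4 = 2.75.
whole-barley flour: 5 oz × 11/4 × 28.35 g/oz ≈ 390 g
vegetable oil: 1 L × 11/4 × 1000 mL/L ÷ 240 mL/cup ≈ 11 cup
cocoa powder: 600 g × 11/4 ÷ 85 g/cup × 16 tbsp/cup ≈ 311 tbsp
cake flour: 12 oz × 11/4 × 28.35 g/oz ≈ 936 g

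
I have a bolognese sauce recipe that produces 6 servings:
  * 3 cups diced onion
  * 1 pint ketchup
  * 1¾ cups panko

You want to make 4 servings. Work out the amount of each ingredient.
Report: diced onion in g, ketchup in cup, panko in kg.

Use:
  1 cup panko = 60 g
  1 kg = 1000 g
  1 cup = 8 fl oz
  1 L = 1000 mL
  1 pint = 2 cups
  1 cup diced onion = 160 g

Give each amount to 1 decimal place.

diced onion: 320.0 g; ketchup: 1.3 cup; panko: 0.1 kg

Scaling factor: 4/6 = 2/3.
diced onion: 3 cup × 2/3 × 160 g/cup = 320.0 g
ketchup: 1 pint × 2/3 × 2 cup/pint ≈ 1.3 cup
panko: 1.75 cup × 2/3 × 60 g/cup ÷ 1000 g/kg ≈ 0.1 kg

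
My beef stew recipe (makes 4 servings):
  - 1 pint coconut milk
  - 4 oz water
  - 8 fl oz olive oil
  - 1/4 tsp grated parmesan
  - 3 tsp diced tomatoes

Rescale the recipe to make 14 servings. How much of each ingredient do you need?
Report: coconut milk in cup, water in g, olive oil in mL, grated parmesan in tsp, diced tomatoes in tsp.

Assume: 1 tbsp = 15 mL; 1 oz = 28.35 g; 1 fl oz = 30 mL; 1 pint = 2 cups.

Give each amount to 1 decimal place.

Scaling factor: 14/4 = 7/2 = 3.5.
coconut milk: 1 pint × 7/2 × 2 cup/pint = 7.0 cup
water: 4 oz × 7/2 × 28.35 g/oz = 396.9 g
olive oil: 8 fl oz × 7/2 × 30 mL/fl oz = 840.0 mL
grated parmesan: 0.25 tsp × 7/2 ≈ 0.9 tsp
diced tomatoes: 3 tsp × 7/2 = 10.5 tsp

coconut milk: 7.0 cup; water: 396.9 g; olive oil: 840.0 mL; grated parmesan: 0.9 tsp; diced tomatoes: 10.5 tsp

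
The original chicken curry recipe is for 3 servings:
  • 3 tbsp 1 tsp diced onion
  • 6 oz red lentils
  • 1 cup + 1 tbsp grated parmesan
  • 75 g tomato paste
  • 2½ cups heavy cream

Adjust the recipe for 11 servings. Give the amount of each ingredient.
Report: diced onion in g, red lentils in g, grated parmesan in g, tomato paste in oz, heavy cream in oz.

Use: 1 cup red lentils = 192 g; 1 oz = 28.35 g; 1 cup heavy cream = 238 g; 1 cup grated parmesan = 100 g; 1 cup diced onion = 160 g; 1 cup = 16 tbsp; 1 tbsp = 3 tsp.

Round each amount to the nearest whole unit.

Scaling factor: 11/3.
diced onion: (3 tbsp + 1 tsp = 10/3 tbsp) × 11/3 ÷ 16 tbsp/cup × 160 g/cup ≈ 122 g
red lentils: 6 oz × 11/3 × 28.35 g/oz ≈ 624 g
grated parmesan: (1 cup + 1 tbsp = 1.0625 cup) × 11/3 × 100 g/cup ≈ 390 g
tomato paste: 75 g × 11/3 ÷ 28.35 g/oz ≈ 10 oz
heavy cream: 2.5 cup × 11/3 × 238 g/cup ÷ 28.35 g/oz ≈ 77 oz

diced onion: 122 g; red lentils: 624 g; grated parmesan: 390 g; tomato paste: 10 oz; heavy cream: 77 oz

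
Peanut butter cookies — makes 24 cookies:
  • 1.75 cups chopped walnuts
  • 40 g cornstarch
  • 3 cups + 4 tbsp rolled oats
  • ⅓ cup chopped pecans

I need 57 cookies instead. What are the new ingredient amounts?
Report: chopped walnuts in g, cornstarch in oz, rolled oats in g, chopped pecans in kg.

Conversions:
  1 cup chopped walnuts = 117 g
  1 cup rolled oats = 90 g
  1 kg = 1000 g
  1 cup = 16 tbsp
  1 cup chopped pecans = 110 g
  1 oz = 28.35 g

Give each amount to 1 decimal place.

Scaling factor: 57/24 = 19/8 = 2.375.
chopped walnuts: 1.75 cup × 19/8 × 117 g/cup ≈ 486.3 g
cornstarch: 40 g × 19/8 ÷ 28.35 g/oz ≈ 3.4 oz
rolled oats: (3 cup + 4 tbsp = 3.25 cup) × 19/8 × 90 g/cup ≈ 694.7 g
chopped pecans: 1/3 cup × 19/8 × 110 g/cup ÷ 1000 g/kg ≈ 0.1 kg

chopped walnuts: 486.3 g; cornstarch: 3.4 oz; rolled oats: 694.7 g; chopped pecans: 0.1 kg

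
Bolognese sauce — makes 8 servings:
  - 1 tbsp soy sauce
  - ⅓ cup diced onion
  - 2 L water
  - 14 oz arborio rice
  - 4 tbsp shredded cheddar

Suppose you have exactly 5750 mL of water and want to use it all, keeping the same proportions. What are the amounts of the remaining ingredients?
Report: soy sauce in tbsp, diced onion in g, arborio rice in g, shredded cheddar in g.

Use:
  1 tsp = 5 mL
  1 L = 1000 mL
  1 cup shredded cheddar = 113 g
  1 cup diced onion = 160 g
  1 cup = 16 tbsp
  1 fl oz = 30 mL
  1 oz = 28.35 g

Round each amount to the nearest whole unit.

The original recipe has 2000 mL of water, so the scaling factor is 5750 ÷ 2000 = 23/8 = 2.875.
soy sauce: 1 tbsp × 23/8 ≈ 3 tbsp
diced onion: 1/3 cup × 23/8 × 160 g/cup ≈ 153 g
arborio rice: 14 oz × 23/8 × 28.35 g/oz ≈ 1141 g
shredded cheddar: 4 tbsp × 23/8 ÷ 16 tbsp/cup × 113 g/cup ≈ 81 g

soy sauce: 3 tbsp; diced onion: 153 g; arborio rice: 1141 g; shredded cheddar: 81 g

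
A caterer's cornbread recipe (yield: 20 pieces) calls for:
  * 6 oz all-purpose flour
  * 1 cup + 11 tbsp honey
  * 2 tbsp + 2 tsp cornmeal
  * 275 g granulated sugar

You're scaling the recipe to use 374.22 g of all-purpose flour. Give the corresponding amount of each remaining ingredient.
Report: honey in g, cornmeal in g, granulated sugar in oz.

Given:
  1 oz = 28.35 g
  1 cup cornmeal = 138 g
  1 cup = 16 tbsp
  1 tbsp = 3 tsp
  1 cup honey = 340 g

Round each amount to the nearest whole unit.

The original recipe has 170.1 g of all-purpose flour, so the scaling factor is 374.22 ÷ 170.1 = 11/5 = 2.2.
honey: (1 cup + 11 tbsp = 1.6875 cup) × 11/5 × 340 g/cup ≈ 1262 g
cornmeal: (2 tbsp + 2 tsp = 8/3 tbsp) × 11/5 ÷ 16 tbsp/cup × 138 g/cup ≈ 51 g
granulated sugar: 275 g × 11/5 ÷ 28.35 g/oz ≈ 21 oz

honey: 1262 g; cornmeal: 51 g; granulated sugar: 21 oz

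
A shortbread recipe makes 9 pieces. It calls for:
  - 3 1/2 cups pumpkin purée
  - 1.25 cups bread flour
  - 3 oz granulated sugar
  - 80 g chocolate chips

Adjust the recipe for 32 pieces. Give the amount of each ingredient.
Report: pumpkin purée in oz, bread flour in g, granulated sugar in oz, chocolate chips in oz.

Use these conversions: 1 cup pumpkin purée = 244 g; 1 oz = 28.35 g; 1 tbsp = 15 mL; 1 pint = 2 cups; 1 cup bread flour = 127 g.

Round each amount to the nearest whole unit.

pumpkin purée: 107 oz; bread flour: 564 g; granulated sugar: 11 oz; chocolate chips: 10 oz

Scaling factor: 32/9.
pumpkin purée: 3.5 cup × 32/9 × 244 g/cup ÷ 28.35 g/oz ≈ 107 oz
bread flour: 1.25 cup × 32/9 × 127 g/cup ≈ 564 g
granulated sugar: 3 oz × 32/9 ≈ 11 oz
chocolate chips: 80 g × 32/9 ÷ 28.35 g/oz ≈ 10 oz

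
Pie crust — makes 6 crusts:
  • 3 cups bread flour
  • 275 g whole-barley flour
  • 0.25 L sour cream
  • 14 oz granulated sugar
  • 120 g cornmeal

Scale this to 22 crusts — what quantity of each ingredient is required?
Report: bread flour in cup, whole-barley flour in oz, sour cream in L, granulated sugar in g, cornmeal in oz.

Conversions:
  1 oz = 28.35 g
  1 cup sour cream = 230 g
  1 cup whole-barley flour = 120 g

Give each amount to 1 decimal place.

Scaling factor: 22/6 = 11/3.
bread flour: 3 cup × 11/3 = 11.0 cup
whole-barley flour: 275 g × 11/3 ÷ 28.35 g/oz ≈ 35.6 oz
sour cream: 0.25 L × 11/3 ≈ 0.9 L
granulated sugar: 14 oz × 11/3 × 28.35 g/oz = 1455.3 g
cornmeal: 120 g × 11/3 ÷ 28.35 g/oz ≈ 15.5 oz

bread flour: 11.0 cup; whole-barley flour: 35.6 oz; sour cream: 0.9 L; granulated sugar: 1455.3 g; cornmeal: 15.5 oz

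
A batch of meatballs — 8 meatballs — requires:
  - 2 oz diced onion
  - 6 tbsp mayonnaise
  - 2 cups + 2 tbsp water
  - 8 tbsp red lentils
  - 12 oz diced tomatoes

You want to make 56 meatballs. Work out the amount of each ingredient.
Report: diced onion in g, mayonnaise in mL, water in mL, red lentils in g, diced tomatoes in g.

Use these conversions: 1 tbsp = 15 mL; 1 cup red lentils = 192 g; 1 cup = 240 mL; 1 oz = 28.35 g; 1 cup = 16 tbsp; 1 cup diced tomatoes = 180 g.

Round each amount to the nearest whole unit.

diced onion: 397 g; mayonnaise: 630 mL; water: 3570 mL; red lentils: 672 g; diced tomatoes: 2381 g

Scaling factor: 56/8 = 7.
diced onion: 2 oz × 7 × 28.35 g/oz ≈ 397 g
mayonnaise: 6 tbsp × 7 × 15 mL/tbsp = 630 mL
water: (2 cup + 2 tbsp = 2.125 cup) × 7 × 240 mL/cup = 3570 mL
red lentils: 8 tbsp × 7 ÷ 16 tbsp/cup × 192 g/cup = 672 g
diced tomatoes: 12 oz × 7 × 28.35 g/oz ≈ 2381 g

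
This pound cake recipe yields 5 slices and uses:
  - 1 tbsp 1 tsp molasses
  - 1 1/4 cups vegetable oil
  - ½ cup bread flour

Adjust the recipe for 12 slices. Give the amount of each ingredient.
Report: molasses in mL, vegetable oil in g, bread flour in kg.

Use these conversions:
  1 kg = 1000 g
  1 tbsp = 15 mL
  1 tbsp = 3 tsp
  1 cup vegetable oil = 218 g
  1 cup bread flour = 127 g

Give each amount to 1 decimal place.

Scaling factor: 12/5 = 2.4.
molasses: (1 tbsp + 1 tsp = 4/3 tbsp) × 12/5 × 15 mL/tbsp = 48.0 mL
vegetable oil: 1.25 cup × 12/5 × 218 g/cup = 654.0 g
bread flour: 0.5 cup × 12/5 × 127 g/cup ÷ 1000 g/kg ≈ 0.2 kg

molasses: 48.0 mL; vegetable oil: 654.0 g; bread flour: 0.2 kg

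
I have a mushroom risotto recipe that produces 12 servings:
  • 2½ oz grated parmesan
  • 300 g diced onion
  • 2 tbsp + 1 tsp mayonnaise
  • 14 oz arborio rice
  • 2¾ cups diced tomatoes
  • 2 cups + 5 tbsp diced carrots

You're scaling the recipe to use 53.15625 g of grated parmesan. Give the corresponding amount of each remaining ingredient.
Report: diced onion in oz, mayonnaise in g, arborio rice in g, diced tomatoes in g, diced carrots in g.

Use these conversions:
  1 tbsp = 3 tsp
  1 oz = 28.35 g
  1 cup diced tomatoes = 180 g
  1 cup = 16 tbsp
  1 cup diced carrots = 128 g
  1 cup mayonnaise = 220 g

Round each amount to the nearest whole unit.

diced onion: 8 oz; mayonnaise: 24 g; arborio rice: 298 g; diced tomatoes: 371 g; diced carrots: 222 g

The original recipe has 70.875 g of grated parmesan, so the scaling factor is 53.15625 ÷ 70.875 = 3/4 = 0.75.
diced onion: 300 g × 3/4 ÷ 28.35 g/oz ≈ 8 oz
mayonnaise: (2 tbsp + 1 tsp = 7/3 tbsp) × 3/4 ÷ 16 tbsp/cup × 220 g/cup ≈ 24 g
arborio rice: 14 oz × 3/4 × 28.35 g/oz ≈ 298 g
diced tomatoes: 2.75 cup × 3/4 × 180 g/cup ≈ 371 g
diced carrots: (2 cup + 5 tbsp = 2.3125 cup) × 3/4 × 128 g/cup = 222 g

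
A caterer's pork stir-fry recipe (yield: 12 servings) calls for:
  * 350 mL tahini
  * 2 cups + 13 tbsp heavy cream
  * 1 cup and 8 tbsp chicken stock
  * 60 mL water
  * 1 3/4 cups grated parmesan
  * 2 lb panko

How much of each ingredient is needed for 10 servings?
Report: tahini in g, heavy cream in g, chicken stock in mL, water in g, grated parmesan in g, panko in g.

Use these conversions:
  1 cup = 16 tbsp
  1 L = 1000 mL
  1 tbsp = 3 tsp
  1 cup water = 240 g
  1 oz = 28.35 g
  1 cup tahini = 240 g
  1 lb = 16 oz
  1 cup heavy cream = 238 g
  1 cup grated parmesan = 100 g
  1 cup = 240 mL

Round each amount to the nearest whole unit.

Scaling factor: 10/12 = 5/6.
tahini: 350 mL × 5/6 ÷ 240 mL/cup × 240 g/cup ≈ 292 g
heavy cream: (2 cup + 13 tbsp = 2.8125 cup) × 5/6 × 238 g/cup ≈ 558 g
chicken stock: (1 cup + 8 tbsp = 1.5 cup) × 5/6 × 240 mL/cup = 300 mL
water: 60 mL × 5/6 ÷ 240 mL/cup × 240 g/cup = 50 g
grated parmesan: 1.75 cup × 5/6 × 100 g/cup ≈ 146 g
panko: 2 lb × 5/6 × 16 oz/lb × 28.35 g/oz = 756 g

tahini: 292 g; heavy cream: 558 g; chicken stock: 300 mL; water: 50 g; grated parmesan: 146 g; panko: 756 g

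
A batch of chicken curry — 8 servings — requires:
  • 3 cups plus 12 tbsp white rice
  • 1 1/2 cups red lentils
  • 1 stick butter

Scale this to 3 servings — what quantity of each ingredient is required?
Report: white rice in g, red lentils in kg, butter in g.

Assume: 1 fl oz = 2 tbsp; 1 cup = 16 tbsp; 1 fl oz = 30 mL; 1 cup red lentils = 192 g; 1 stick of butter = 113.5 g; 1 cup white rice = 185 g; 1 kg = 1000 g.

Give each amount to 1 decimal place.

Scaling factor: 3/8 = 0.375.
white rice: (3 cup + 12 tbsp = 3.75 cup) × 3/8 × 185 g/cup ≈ 260.2 g
red lentils: 1.5 cup × 3/8 × 192 g/cup ÷ 1000 g/kg ≈ 0.1 kg
butter: 1 stick × 3/8 × 113.5 g/stick ≈ 42.6 g

white rice: 260.2 g; red lentils: 0.1 kg; butter: 42.6 g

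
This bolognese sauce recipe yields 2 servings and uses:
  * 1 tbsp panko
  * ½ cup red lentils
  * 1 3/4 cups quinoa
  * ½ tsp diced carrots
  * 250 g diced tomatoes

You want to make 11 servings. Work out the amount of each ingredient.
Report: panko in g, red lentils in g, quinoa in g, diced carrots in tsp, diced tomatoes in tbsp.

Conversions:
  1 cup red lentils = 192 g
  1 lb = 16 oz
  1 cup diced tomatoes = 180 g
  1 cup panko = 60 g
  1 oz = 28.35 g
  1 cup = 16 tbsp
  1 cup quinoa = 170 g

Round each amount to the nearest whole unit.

Scaling factor: 11/2 = 5.5.
panko: 1 tbsp × 11/2 ÷ 16 tbsp/cup × 60 g/cup ≈ 21 g
red lentils: 0.5 cup × 11/2 × 192 g/cup = 528 g
quinoa: 1.75 cup × 11/2 × 170 g/cup ≈ 1636 g
diced carrots: 0.5 tsp × 11/2 ≈ 3 tsp
diced tomatoes: 250 g × 11/2 ÷ 180 g/cup × 16 tbsp/cup ≈ 122 tbsp

panko: 21 g; red lentils: 528 g; quinoa: 1636 g; diced carrots: 3 tsp; diced tomatoes: 122 tbsp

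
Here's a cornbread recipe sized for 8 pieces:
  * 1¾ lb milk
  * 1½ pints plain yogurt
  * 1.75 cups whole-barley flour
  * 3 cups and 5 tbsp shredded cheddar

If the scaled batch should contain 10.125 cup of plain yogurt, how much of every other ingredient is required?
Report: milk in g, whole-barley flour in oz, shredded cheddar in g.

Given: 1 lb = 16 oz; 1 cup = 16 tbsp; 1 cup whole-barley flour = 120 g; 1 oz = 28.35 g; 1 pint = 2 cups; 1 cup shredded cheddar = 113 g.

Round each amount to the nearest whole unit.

milk: 2679 g; whole-barley flour: 25 oz; shredded cheddar: 1263 g

The original recipe has 3 cup of plain yogurt, so the scaling factor is 10.125 ÷ 3 = 27/8 = 3.375.
milk: 1.75 lb × 27/8 × 16 oz/lb × 28.35 g/oz ≈ 2679 g
whole-barley flour: 1.75 cup × 27/8 × 120 g/cup ÷ 28.35 g/oz = 25 oz
shredded cheddar: (3 cup + 5 tbsp = 3.3125 cup) × 27/8 × 113 g/cup ≈ 1263 g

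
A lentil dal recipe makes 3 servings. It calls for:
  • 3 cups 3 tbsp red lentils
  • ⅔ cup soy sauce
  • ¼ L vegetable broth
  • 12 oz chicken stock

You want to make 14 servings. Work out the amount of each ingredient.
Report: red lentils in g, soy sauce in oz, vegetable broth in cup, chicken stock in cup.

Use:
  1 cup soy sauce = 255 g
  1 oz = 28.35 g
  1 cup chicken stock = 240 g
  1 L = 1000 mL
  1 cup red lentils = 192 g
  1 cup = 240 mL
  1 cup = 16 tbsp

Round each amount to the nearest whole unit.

Scaling factor: 14/3.
red lentils: (3 cup + 3 tbsp = 3.1875 cup) × 14/3 × 192 g/cup = 2856 g
soy sauce: 2/3 cup × 14/3 × 255 g/cup ÷ 28.35 g/oz ≈ 28 oz
vegetable broth: 0.25 L × 14/3 × 1000 mL/L ÷ 240 mL/cup ≈ 5 cup
chicken stock: 12 oz × 14/3 × 28.35 g/oz ÷ 240 g/cup ≈ 7 cup

red lentils: 2856 g; soy sauce: 28 oz; vegetable broth: 5 cup; chicken stock: 7 cup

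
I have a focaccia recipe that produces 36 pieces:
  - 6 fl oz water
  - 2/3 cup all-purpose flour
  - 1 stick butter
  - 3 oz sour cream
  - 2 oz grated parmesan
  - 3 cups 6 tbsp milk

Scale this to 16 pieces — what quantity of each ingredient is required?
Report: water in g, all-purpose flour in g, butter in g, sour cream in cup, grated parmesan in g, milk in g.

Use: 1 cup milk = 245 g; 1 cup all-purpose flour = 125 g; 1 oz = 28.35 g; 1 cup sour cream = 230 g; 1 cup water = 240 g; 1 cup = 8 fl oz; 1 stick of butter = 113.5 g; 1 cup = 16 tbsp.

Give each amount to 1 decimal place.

Scaling factor: 16/36 = 4/9.
water: 6 fl oz × 4/9 ÷ 8 fl oz/cup × 240 g/cup = 80.0 g
all-purpose flour: 2/3 cup × 4/9 × 125 g/cup ≈ 37.0 g
butter: 1 stick × 4/9 × 113.5 g/stick ≈ 50.4 g
sour cream: 3 oz × 4/9 × 28.35 g/oz ÷ 230 g/cup ≈ 0.2 cup
grated parmesan: 2 oz × 4/9 × 28.35 g/oz = 25.2 g
milk: (3 cup + 6 tbsp = 3.375 cup) × 4/9 × 245 g/cup = 367.5 g

water: 80.0 g; all-purpose flour: 37.0 g; butter: 50.4 g; sour cream: 0.2 cup; grated parmesan: 25.2 g; milk: 367.5 g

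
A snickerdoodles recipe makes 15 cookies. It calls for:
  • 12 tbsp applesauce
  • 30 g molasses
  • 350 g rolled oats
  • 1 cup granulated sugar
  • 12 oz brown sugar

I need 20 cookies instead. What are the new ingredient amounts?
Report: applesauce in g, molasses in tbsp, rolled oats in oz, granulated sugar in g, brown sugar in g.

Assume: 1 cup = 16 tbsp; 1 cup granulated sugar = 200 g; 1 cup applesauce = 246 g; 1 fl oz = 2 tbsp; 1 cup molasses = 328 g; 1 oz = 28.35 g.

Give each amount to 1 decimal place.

applesauce: 246.0 g; molasses: 2.0 tbsp; rolled oats: 16.5 oz; granulated sugar: 266.7 g; brown sugar: 453.6 g

Scaling factor: 20/15 = 4/3.
applesauce: 12 tbsp × 4/3 ÷ 16 tbsp/cup × 246 g/cup = 246.0 g
molasses: 30 g × 4/3 ÷ 328 g/cup × 16 tbsp/cup ≈ 2.0 tbsp
rolled oats: 350 g × 4/3 ÷ 28.35 g/oz ≈ 16.5 oz
granulated sugar: 1 cup × 4/3 × 200 g/cup ≈ 266.7 g
brown sugar: 12 oz × 4/3 × 28.35 g/oz = 453.6 g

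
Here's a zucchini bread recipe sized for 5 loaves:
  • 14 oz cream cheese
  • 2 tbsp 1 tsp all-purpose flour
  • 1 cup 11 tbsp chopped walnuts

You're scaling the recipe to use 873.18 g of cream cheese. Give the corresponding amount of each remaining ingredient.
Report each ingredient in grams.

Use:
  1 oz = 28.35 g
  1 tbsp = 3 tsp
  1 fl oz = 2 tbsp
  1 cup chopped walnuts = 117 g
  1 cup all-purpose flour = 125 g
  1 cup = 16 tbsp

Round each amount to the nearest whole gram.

The original recipe has 396.9 g of cream cheese, so the scaling factor is 873.18 ÷ 396.9 = 11/5 = 2.2.
all-purpose flour: (2 tbsp + 1 tsp = 7/3 tbsp) × 11/5 ÷ 16 tbsp/cup × 125 g/cup ≈ 40 g
chopped walnuts: (1 cup + 11 tbsp = 1.6875 cup) × 11/5 × 117 g/cup ≈ 434 g

all-purpose flour: 40 g; chopped walnuts: 434 g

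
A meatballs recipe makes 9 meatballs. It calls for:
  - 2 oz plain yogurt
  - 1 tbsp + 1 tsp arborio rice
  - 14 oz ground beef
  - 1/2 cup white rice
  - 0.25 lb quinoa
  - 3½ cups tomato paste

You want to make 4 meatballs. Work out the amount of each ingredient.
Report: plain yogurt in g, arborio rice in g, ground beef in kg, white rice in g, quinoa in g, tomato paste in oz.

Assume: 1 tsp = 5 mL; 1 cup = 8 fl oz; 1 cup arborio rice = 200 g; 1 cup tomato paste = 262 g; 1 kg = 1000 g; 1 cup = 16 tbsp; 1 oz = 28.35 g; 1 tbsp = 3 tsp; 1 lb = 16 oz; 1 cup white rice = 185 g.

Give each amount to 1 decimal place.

Scaling factor: 4/9.
plain yogurt: 2 oz × 4/9 × 28.35 g/oz = 25.2 g
arborio rice: (1 tbsp + 1 tsp = 4/3 tbsp) × 4/9 ÷ 16 tbsp/cup × 200 g/cup ≈ 7.4 g
ground beef: 14 oz × 4/9 × 28.35 g/oz ÷ 1000 g/kg ≈ 0.2 kg
white rice: 0.5 cup × 4/9 × 185 g/cup ≈ 41.1 g
quinoa: 0.25 lb × 4/9 × 16 oz/lb × 28.35 g/oz = 50.4 g
tomato paste: 3.5 cup × 4/9 × 262 g/cup ÷ 28.35 g/oz ≈ 14.4 oz

plain yogurt: 25.2 g; arborio rice: 7.4 g; ground beef: 0.2 kg; white rice: 41.1 g; quinoa: 50.4 g; tomato paste: 14.4 oz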